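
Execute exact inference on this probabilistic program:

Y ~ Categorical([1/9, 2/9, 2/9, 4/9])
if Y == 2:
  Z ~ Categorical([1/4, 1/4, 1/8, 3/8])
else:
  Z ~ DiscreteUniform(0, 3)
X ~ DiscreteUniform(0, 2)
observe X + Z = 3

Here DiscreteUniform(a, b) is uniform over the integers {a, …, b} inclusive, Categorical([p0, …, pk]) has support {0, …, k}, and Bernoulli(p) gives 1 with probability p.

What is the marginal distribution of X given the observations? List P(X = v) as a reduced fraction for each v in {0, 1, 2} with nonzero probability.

Enumerate traces; 12 have nonzero weight after conditioning:
  (Y=0, Z=1, X=2) weight 1/108
  (Y=0, Z=2, X=1) weight 1/108
  (Y=0, Z=3, X=0) weight 1/108
  (Y=1, Z=1, X=2) weight 1/54
  (Y=1, Z=2, X=1) weight 1/54
  (Y=1, Z=3, X=0) weight 1/54
  (Y=2, Z=1, X=2) weight 1/54
  (Y=2, Z=2, X=1) weight 1/108
  … 4 more
Group by X:
  weight(X=0) = 5/54
  weight(X=1) = 2/27
  weight(X=2) = 1/12
Total weight = 5/54 + 2/27 + 1/12 = 1/4
P(X=0 | obs) = 5/54 / 1/4 = 10/27
P(X=1 | obs) = 2/27 / 1/4 = 8/27
P(X=2 | obs) = 1/12 / 1/4 = 1/3

P(X=0) = 10/27, P(X=1) = 8/27, P(X=2) = 1/3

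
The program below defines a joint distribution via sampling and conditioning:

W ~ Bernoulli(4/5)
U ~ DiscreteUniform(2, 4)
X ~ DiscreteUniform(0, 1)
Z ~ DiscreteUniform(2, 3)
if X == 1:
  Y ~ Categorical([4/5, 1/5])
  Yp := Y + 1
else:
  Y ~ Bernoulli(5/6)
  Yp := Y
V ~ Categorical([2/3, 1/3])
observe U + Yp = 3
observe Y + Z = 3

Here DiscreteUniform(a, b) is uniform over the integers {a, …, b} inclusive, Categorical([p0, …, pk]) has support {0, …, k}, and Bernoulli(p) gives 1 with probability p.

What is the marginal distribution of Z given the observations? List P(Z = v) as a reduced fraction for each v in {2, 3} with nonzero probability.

P(Z=2) = 25/54, P(Z=3) = 29/54

Enumerate traces; 12 have nonzero weight after conditioning:
  (W=0, U=2, X=0, Z=2, Y=1, V=0) weight 1/108
  (W=0, U=2, X=0, Z=2, Y=1, V=1) weight 1/216
  (W=0, U=2, X=1, Z=3, Y=0, V=0) weight 2/225
  (W=0, U=2, X=1, Z=3, Y=0, V=1) weight 1/225
  (W=0, U=3, X=0, Z=3, Y=0, V=0) weight 1/540
  (W=0, U=3, X=0, Z=3, Y=0, V=1) weight 1/1080
  (W=1, U=2, X=0, Z=2, Y=1, V=0) weight 1/27
  (W=1, U=2, X=0, Z=2, Y=1, V=1) weight 1/54
  … 4 more
Group by Z:
  weight(Z=2) = 5/72
  weight(Z=3) = 29/360
Total weight = 5/72 + 29/360 = 3/20
P(Z=2 | obs) = 5/72 / 3/20 = 25/54
P(Z=3 | obs) = 29/360 / 3/20 = 29/54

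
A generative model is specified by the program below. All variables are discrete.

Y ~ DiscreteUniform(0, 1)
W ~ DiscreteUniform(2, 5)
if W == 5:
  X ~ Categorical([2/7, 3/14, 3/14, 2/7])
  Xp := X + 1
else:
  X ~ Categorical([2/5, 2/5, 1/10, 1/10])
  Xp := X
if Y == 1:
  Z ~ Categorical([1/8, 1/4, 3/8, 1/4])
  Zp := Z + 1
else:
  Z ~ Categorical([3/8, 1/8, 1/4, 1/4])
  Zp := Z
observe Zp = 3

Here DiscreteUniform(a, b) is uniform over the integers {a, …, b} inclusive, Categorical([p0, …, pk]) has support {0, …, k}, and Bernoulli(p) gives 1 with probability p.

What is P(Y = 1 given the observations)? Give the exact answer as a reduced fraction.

Enumerate traces; 32 have nonzero weight after conditioning:
  (Y=0, W=2, X=0, Z=3) weight 1/80
  (Y=0, W=2, X=1, Z=3) weight 1/80
  (Y=0, W=2, X=2, Z=3) weight 1/320
  (Y=0, W=2, X=3, Z=3) weight 1/320
  (Y=0, W=3, X=0, Z=3) weight 1/80
  (Y=0, W=3, X=1, Z=3) weight 1/80
  (Y=0, W=3, X=2, Z=3) weight 1/320
  (Y=0, W=3, X=3, Z=3) weight 1/320
  (Y=1, W=2, X=0, Z=2) weight 3/160
  … 23 more
Group by Y:
  weight(Y=0) = 1/8
  weight(Y=1) = 3/16
Total weight = 1/8 + 3/16 = 5/16
P(Y=0 | obs) = 1/8 / 5/16 = 2/5
P(Y=1 | obs) = 3/16 / 5/16 = 3/5

P(Y = 1 | obs) = 3/5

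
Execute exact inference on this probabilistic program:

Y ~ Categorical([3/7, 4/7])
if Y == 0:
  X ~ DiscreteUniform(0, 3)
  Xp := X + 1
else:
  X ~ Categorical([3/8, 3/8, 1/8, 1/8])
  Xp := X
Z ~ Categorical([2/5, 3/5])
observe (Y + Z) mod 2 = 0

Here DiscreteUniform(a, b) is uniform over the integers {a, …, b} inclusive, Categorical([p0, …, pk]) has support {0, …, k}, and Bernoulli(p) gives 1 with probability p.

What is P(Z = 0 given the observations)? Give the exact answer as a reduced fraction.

P(Z = 0 | obs) = 1/3

Enumerate traces; 8 have nonzero weight after conditioning:
  (Y=0, X=0, Z=0) weight 3/70
  (Y=0, X=1, Z=0) weight 3/70
  (Y=0, X=2, Z=0) weight 3/70
  (Y=0, X=3, Z=0) weight 3/70
  (Y=1, X=0, Z=1) weight 9/70
  (Y=1, X=1, Z=1) weight 9/70
  (Y=1, X=2, Z=1) weight 3/70
  (Y=1, X=3, Z=1) weight 3/70
Group by Z:
  weight(Z=0) = 6/35
  weight(Z=1) = 12/35
Total weight = 6/35 + 12/35 = 18/35
P(Z=0 | obs) = 6/35 / 18/35 = 1/3
P(Z=1 | obs) = 12/35 / 18/35 = 2/3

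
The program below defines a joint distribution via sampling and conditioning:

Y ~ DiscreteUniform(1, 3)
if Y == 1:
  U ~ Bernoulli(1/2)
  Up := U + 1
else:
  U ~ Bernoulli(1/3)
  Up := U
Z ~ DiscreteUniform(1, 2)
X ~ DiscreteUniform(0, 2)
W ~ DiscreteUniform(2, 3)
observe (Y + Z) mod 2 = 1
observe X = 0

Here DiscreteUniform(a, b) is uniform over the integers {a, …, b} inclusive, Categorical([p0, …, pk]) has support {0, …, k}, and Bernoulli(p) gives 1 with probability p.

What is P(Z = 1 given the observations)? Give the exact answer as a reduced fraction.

P(Z = 1 | obs) = 1/3

Enumerate traces; 12 have nonzero weight after conditioning:
  (Y=1, U=0, Z=2, X=0, W=2) weight 1/72
  (Y=1, U=0, Z=2, X=0, W=3) weight 1/72
  (Y=1, U=1, Z=2, X=0, W=2) weight 1/72
  (Y=1, U=1, Z=2, X=0, W=3) weight 1/72
  (Y=2, U=0, Z=1, X=0, W=2) weight 1/54
  (Y=2, U=0, Z=1, X=0, W=3) weight 1/54
  (Y=2, U=1, Z=1, X=0, W=2) weight 1/108
  (Y=2, U=1, Z=1, X=0, W=3) weight 1/108
  … 4 more
Group by Z:
  weight(Z=1) = 1/18
  weight(Z=2) = 1/9
Total weight = 1/18 + 1/9 = 1/6
P(Z=1 | obs) = 1/18 / 1/6 = 1/3
P(Z=2 | obs) = 1/9 / 1/6 = 2/3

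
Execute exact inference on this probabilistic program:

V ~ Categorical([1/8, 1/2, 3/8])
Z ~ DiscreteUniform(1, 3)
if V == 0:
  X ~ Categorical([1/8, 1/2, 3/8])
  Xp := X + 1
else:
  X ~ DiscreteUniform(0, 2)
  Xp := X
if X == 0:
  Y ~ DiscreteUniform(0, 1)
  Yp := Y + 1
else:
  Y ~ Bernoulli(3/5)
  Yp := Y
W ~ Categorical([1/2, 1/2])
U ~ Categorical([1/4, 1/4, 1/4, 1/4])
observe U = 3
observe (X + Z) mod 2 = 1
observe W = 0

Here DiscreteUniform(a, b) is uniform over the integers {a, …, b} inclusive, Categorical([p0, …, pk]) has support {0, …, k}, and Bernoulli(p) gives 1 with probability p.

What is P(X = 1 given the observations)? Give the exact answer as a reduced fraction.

P(X = 1 | obs) = 17/79

Enumerate traces; 30 have nonzero weight after conditioning:
  (V=0, Z=1, X=0, Y=0, W=0, U=3) weight 1/3072
  (V=0, Z=1, X=0, Y=1, W=0, U=3) weight 1/3072
  (V=0, Z=1, X=2, Y=0, W=0, U=3) weight 1/1280
  (V=0, Z=1, X=2, Y=1, W=0, U=3) weight 3/2560
  (V=0, Z=2, X=1, Y=0, W=0, U=3) weight 1/960
  (V=0, Z=2, X=1, Y=1, W=0, U=3) weight 1/640
  (V=0, Z=3, X=0, Y=0, W=0, U=3) weight 1/3072
  (V=0, Z=3, X=0, Y=1, W=0, U=3) weight 1/3072
  … 22 more
Group by X:
  weight(X=0) = 59/2304
  weight(X=1) = 17/1152
  weight(X=2) = 65/2304
Total weight = 59/2304 + 17/1152 + 65/2304 = 79/1152
P(X=0 | obs) = 59/2304 / 79/1152 = 59/158
P(X=1 | obs) = 17/1152 / 79/1152 = 17/79
P(X=2 | obs) = 65/2304 / 79/1152 = 65/158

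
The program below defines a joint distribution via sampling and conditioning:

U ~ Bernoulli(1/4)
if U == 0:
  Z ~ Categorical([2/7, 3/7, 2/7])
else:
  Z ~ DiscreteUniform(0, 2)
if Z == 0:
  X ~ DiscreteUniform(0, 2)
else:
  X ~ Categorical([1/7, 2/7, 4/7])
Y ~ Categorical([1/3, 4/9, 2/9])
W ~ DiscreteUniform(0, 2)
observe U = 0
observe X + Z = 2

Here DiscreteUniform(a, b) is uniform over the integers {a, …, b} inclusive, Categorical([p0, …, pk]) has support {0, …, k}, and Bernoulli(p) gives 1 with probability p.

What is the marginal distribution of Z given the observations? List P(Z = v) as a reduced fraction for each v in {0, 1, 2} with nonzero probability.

Enumerate traces; 27 have nonzero weight after conditioning:
  (U=0, Z=0, X=2, Y=0, W=0) weight 1/126
  (U=0, Z=0, X=2, Y=0, W=1) weight 1/126
  (U=0, Z=0, X=2, Y=0, W=2) weight 1/126
  (U=0, Z=0, X=2, Y=1, W=0) weight 2/189
  (U=0, Z=0, X=2, Y=1, W=1) weight 2/189
  (U=0, Z=0, X=2, Y=1, W=2) weight 2/189
  (U=0, Z=0, X=2, Y=2, W=0) weight 1/189
  (U=0, Z=0, X=2, Y=2, W=1) weight 1/189
  (U=0, Z=1, X=1, Y=0, W=0) weight 1/98
  (U=0, Z=2, X=0, Y=0, W=0) weight 1/294
  … 17 more
Group by Z:
  weight(Z=0) = 1/14
  weight(Z=1) = 9/98
  weight(Z=2) = 3/98
Total weight = 1/14 + 9/98 + 3/98 = 19/98
P(Z=0 | obs) = 1/14 / 19/98 = 7/19
P(Z=1 | obs) = 9/98 / 19/98 = 9/19
P(Z=2 | obs) = 3/98 / 19/98 = 3/19

P(Z=0) = 7/19, P(Z=1) = 9/19, P(Z=2) = 3/19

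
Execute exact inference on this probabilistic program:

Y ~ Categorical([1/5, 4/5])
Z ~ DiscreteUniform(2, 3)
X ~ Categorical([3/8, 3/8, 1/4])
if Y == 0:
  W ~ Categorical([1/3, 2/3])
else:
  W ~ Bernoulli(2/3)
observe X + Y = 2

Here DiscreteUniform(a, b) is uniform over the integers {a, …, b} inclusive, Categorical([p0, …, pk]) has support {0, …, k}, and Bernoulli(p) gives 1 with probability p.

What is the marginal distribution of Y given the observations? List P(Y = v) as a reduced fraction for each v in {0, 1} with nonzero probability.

P(Y=0) = 1/7, P(Y=1) = 6/7

Enumerate traces; 8 have nonzero weight after conditioning:
  (Y=0, Z=2, X=2, W=0) weight 1/120
  (Y=0, Z=2, X=2, W=1) weight 1/60
  (Y=0, Z=3, X=2, W=0) weight 1/120
  (Y=0, Z=3, X=2, W=1) weight 1/60
  (Y=1, Z=2, X=1, W=0) weight 1/20
  (Y=1, Z=2, X=1, W=1) weight 1/10
  (Y=1, Z=3, X=1, W=0) weight 1/20
  (Y=1, Z=3, X=1, W=1) weight 1/10
Group by Y:
  weight(Y=0) = 1/20
  weight(Y=1) = 3/10
Total weight = 1/20 + 3/10 = 7/20
P(Y=0 | obs) = 1/20 / 7/20 = 1/7
P(Y=1 | obs) = 3/10 / 7/20 = 6/7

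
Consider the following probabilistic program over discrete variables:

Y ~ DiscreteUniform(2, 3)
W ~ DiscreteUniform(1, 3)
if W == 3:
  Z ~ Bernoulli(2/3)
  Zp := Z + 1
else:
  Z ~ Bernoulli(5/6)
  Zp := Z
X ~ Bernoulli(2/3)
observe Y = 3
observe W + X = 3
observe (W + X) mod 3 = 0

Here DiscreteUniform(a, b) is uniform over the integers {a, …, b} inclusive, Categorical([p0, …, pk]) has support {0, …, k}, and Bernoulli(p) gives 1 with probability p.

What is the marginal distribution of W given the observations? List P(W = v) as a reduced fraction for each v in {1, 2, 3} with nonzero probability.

Enumerate traces; 4 have nonzero weight after conditioning:
  (Y=3, W=2, Z=0, X=1) weight 1/54
  (Y=3, W=2, Z=1, X=1) weight 5/54
  (Y=3, W=3, Z=0, X=0) weight 1/54
  (Y=3, W=3, Z=1, X=0) weight 1/27
Group by W:
  weight(W=2) = 1/9
  weight(W=3) = 1/18
Total weight = 1/9 + 1/18 = 1/6
P(W=2 | obs) = 1/9 / 1/6 = 2/3
P(W=3 | obs) = 1/18 / 1/6 = 1/3

P(W=2) = 2/3, P(W=3) = 1/3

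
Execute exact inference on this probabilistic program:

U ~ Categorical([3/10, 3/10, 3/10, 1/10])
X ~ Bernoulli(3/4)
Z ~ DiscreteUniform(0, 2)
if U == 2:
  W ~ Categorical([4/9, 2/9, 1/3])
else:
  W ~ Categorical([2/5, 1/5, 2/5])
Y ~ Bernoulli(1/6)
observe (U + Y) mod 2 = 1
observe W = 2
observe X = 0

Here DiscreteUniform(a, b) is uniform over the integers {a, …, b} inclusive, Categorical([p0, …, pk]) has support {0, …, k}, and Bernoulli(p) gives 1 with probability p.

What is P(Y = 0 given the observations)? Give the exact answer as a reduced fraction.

Enumerate traces; 12 have nonzero weight after conditioning:
  (U=0, X=0, Z=0, W=2, Y=1) weight 1/600
  (U=0, X=0, Z=1, W=2, Y=1) weight 1/600
  (U=0, X=0, Z=2, W=2, Y=1) weight 1/600
  (U=1, X=0, Z=0, W=2, Y=0) weight 1/120
  (U=1, X=0, Z=1, W=2, Y=0) weight 1/120
  (U=1, X=0, Z=2, W=2, Y=0) weight 1/120
  (U=2, X=0, Z=0, W=2, Y=1) weight 1/720
  (U=2, X=0, Z=1, W=2, Y=1) weight 1/720
  … 4 more
Group by Y:
  weight(Y=0) = 1/30
  weight(Y=1) = 11/1200
Total weight = 1/30 + 11/1200 = 17/400
P(Y=0 | obs) = 1/30 / 17/400 = 40/51
P(Y=1 | obs) = 11/1200 / 17/400 = 11/51

P(Y = 0 | obs) = 40/51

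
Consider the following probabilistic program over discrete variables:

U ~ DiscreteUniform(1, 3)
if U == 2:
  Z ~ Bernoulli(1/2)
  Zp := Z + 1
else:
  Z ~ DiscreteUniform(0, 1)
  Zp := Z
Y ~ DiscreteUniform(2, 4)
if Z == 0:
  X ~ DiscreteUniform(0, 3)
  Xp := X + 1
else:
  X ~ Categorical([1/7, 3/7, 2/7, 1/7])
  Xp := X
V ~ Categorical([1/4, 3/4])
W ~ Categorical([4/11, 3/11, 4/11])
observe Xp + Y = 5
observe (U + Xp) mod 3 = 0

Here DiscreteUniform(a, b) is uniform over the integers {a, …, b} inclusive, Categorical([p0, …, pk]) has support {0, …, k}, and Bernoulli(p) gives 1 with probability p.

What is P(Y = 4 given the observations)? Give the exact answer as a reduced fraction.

P(Y = 4 | obs) = 19/45

Enumerate traces; 36 have nonzero weight after conditioning:
  (U=1, Z=0, Y=3, X=1, V=0, W=0) weight 1/792
  (U=1, Z=0, Y=3, X=1, V=0, W=1) weight 1/1056
  (U=1, Z=0, Y=3, X=1, V=0, W=2) weight 1/792
  (U=1, Z=0, Y=3, X=1, V=1, W=0) weight 1/264
  (U=1, Z=0, Y=3, X=1, V=1, W=1) weight 1/352
  (U=1, Z=0, Y=3, X=1, V=1, W=2) weight 1/264
  (U=1, Z=1, Y=3, X=2, V=0, W=0) weight 1/693
  (U=1, Z=1, Y=3, X=2, V=0, W=1) weight 1/924
  (U=2, Z=0, Y=4, X=0, V=0, W=0) weight 1/792
  (U=3, Z=0, Y=2, X=2, V=0, W=0) weight 1/792
  … 26 more
Group by Y:
  weight(Y=2) = 11/504
  weight(Y=3) = 5/168
  weight(Y=4) = 19/504
Total weight = 11/504 + 5/168 + 19/504 = 5/56
P(Y=2 | obs) = 11/504 / 5/56 = 11/45
P(Y=3 | obs) = 5/168 / 5/56 = 1/3
P(Y=4 | obs) = 19/504 / 5/56 = 19/45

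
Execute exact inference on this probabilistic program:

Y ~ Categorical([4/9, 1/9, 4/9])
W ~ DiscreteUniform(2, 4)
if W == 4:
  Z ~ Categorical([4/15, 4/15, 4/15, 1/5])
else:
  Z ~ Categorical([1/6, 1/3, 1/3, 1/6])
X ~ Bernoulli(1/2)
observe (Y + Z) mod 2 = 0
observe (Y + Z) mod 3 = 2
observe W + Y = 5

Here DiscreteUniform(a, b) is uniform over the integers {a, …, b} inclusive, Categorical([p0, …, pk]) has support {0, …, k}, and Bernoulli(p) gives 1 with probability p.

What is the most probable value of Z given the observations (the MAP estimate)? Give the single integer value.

argmax_v P(Z = v | obs) = 0

Enumerate traces; 4 have nonzero weight after conditioning:
  (Y=1, W=4, Z=1, X=0) weight 2/405
  (Y=1, W=4, Z=1, X=1) weight 2/405
  (Y=2, W=3, Z=0, X=0) weight 1/81
  (Y=2, W=3, Z=0, X=1) weight 1/81
Group by Z:
  weight(Z=0) = 2/81
  weight(Z=1) = 4/405
Total weight = 2/81 + 4/405 = 14/405
P(Z=0 | obs) = 2/81 / 14/405 = 5/7
P(Z=1 | obs) = 4/405 / 14/405 = 2/7
argmax = 0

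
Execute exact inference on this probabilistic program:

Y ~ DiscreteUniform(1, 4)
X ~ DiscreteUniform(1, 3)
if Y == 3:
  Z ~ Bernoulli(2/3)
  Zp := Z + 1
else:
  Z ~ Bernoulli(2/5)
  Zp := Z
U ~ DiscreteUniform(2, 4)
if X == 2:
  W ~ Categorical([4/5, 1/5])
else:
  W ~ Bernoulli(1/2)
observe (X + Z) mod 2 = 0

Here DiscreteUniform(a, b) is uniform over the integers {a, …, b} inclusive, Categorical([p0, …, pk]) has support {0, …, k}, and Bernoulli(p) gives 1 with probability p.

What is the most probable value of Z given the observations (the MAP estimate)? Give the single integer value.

argmax_v P(Z = v | obs) = 1

Enumerate traces; 72 have nonzero weight after conditioning:
  (Y=1, X=1, Z=1, U=2, W=0) weight 1/180
  (Y=1, X=1, Z=1, U=2, W=1) weight 1/180
  (Y=1, X=1, Z=1, U=3, W=0) weight 1/180
  (Y=1, X=1, Z=1, U=3, W=1) weight 1/180
  (Y=1, X=1, Z=1, U=4, W=0) weight 1/180
  (Y=1, X=1, Z=1, U=4, W=1) weight 1/180
  (Y=1, X=2, Z=0, U=2, W=0) weight 1/75
  (Y=1, X=2, Z=0, U=2, W=1) weight 1/300
  … 64 more
Group by Z:
  weight(Z=0) = 8/45
  weight(Z=1) = 14/45
Total weight = 8/45 + 14/45 = 22/45
P(Z=0 | obs) = 8/45 / 22/45 = 4/11
P(Z=1 | obs) = 14/45 / 22/45 = 7/11
argmax = 1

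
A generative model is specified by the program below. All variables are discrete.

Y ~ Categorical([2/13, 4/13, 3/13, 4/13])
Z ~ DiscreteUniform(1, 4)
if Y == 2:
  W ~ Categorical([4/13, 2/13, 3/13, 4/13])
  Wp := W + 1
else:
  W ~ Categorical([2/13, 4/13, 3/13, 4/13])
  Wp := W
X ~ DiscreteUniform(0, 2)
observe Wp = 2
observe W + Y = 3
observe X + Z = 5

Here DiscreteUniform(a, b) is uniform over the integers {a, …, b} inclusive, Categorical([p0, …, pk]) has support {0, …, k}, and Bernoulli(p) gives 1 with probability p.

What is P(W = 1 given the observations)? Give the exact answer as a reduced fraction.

P(W = 1 | obs) = 1/3

Enumerate traces; 4 have nonzero weight after conditioning:
  (Y=1, Z=3, W=2, X=2) weight 1/169
  (Y=1, Z=4, W=2, X=1) weight 1/169
  (Y=2, Z=3, W=1, X=2) weight 1/338
  (Y=2, Z=4, W=1, X=1) weight 1/338
Group by W:
  weight(W=1) = 1/169
  weight(W=2) = 2/169
Total weight = 1/169 + 2/169 = 3/169
P(W=1 | obs) = 1/169 / 3/169 = 1/3
P(W=2 | obs) = 2/169 / 3/169 = 2/3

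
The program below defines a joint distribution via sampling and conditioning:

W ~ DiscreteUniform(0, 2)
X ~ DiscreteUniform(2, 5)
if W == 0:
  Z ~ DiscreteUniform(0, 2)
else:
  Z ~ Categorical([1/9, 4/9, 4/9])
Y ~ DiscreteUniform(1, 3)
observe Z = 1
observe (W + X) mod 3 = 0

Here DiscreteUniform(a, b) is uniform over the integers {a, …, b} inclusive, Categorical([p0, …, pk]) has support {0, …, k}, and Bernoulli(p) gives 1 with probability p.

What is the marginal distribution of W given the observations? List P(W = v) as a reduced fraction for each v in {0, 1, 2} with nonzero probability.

Enumerate traces; 12 have nonzero weight after conditioning:
  (W=0, X=3, Z=1, Y=1) weight 1/108
  (W=0, X=3, Z=1, Y=2) weight 1/108
  (W=0, X=3, Z=1, Y=3) weight 1/108
  (W=1, X=2, Z=1, Y=1) weight 1/81
  (W=1, X=2, Z=1, Y=2) weight 1/81
  (W=1, X=2, Z=1, Y=3) weight 1/81
  (W=1, X=5, Z=1, Y=1) weight 1/81
  (W=1, X=5, Z=1, Y=2) weight 1/81
  (W=2, X=4, Z=1, Y=1) weight 1/81
  … 3 more
Group by W:
  weight(W=0) = 1/36
  weight(W=1) = 2/27
  weight(W=2) = 1/27
Total weight = 1/36 + 2/27 + 1/27 = 5/36
P(W=0 | obs) = 1/36 / 5/36 = 1/5
P(W=1 | obs) = 2/27 / 5/36 = 8/15
P(W=2 | obs) = 1/27 / 5/36 = 4/15

P(W=0) = 1/5, P(W=1) = 8/15, P(W=2) = 4/15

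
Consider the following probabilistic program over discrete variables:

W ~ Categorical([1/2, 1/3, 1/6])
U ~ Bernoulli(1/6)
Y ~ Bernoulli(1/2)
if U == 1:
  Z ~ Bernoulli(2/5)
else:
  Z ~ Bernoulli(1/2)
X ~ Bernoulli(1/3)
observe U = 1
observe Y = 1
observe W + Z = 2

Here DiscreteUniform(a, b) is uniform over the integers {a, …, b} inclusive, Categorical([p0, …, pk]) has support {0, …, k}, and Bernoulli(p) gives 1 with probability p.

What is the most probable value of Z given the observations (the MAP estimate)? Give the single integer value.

Enumerate traces; 4 have nonzero weight after conditioning:
  (W=1, U=1, Y=1, Z=1, X=0) weight 1/135
  (W=1, U=1, Y=1, Z=1, X=1) weight 1/270
  (W=2, U=1, Y=1, Z=0, X=0) weight 1/180
  (W=2, U=1, Y=1, Z=0, X=1) weight 1/360
Group by Z:
  weight(Z=0) = 1/120
  weight(Z=1) = 1/90
Total weight = 1/120 + 1/90 = 7/360
P(Z=0 | obs) = 1/120 / 7/360 = 3/7
P(Z=1 | obs) = 1/90 / 7/360 = 4/7
argmax = 1

argmax_v P(Z = v | obs) = 1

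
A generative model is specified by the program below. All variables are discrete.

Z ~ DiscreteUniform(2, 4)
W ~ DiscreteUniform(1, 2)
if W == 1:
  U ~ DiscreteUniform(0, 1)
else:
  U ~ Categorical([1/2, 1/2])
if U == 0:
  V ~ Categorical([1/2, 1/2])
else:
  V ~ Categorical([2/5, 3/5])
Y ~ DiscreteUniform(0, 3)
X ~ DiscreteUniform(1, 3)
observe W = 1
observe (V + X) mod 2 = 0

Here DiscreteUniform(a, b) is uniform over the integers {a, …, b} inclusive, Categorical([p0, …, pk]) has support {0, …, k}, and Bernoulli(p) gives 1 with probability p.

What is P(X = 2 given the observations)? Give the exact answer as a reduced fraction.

P(X = 2 | obs) = 9/31

Enumerate traces; 72 have nonzero weight after conditioning:
  (Z=2, W=1, U=0, V=0, Y=0, X=2) weight 1/288
  (Z=2, W=1, U=0, V=0, Y=1, X=2) weight 1/288
  (Z=2, W=1, U=0, V=0, Y=2, X=2) weight 1/288
  (Z=2, W=1, U=0, V=0, Y=3, X=2) weight 1/288
  (Z=2, W=1, U=0, V=1, Y=0, X=1) weight 1/288
  (Z=2, W=1, U=0, V=1, Y=0, X=3) weight 1/288
  (Z=2, W=1, U=0, V=1, Y=1, X=1) weight 1/288
  (Z=2, W=1, U=0, V=1, Y=1, X=3) weight 1/288
  … 64 more
Group by X:
  weight(X=1) = 11/120
  weight(X=2) = 3/40
  weight(X=3) = 11/120
Total weight = 11/120 + 3/40 + 11/120 = 31/120
P(X=1 | obs) = 11/120 / 31/120 = 11/31
P(X=2 | obs) = 3/40 / 31/120 = 9/31
P(X=3 | obs) = 11/120 / 31/120 = 11/31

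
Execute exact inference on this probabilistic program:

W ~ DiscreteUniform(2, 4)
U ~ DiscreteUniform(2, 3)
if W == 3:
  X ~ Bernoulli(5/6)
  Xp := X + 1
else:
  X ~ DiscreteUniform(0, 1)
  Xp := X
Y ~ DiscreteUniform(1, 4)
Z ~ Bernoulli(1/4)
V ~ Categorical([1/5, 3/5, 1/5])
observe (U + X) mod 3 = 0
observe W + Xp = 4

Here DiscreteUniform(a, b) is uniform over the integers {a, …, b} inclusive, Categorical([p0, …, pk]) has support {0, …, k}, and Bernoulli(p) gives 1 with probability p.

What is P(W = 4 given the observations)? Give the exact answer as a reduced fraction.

P(W = 4 | obs) = 3/4

Enumerate traces; 48 have nonzero weight after conditioning:
  (W=3, U=3, X=0, Y=1, Z=0, V=0) weight 1/960
  (W=3, U=3, X=0, Y=1, Z=0, V=1) weight 1/320
  (W=3, U=3, X=0, Y=1, Z=0, V=2) weight 1/960
  (W=3, U=3, X=0, Y=1, Z=1, V=0) weight 1/2880
  (W=3, U=3, X=0, Y=1, Z=1, V=1) weight 1/960
  (W=3, U=3, X=0, Y=1, Z=1, V=2) weight 1/2880
  (W=3, U=3, X=0, Y=2, Z=0, V=0) weight 1/960
  (W=3, U=3, X=0, Y=2, Z=0, V=1) weight 1/320
  (W=4, U=3, X=0, Y=1, Z=0, V=0) weight 1/320
  … 39 more
Group by W:
  weight(W=3) = 1/36
  weight(W=4) = 1/12
Total weight = 1/36 + 1/12 = 1/9
P(W=3 | obs) = 1/36 / 1/9 = 1/4
P(W=4 | obs) = 1/12 / 1/9 = 3/4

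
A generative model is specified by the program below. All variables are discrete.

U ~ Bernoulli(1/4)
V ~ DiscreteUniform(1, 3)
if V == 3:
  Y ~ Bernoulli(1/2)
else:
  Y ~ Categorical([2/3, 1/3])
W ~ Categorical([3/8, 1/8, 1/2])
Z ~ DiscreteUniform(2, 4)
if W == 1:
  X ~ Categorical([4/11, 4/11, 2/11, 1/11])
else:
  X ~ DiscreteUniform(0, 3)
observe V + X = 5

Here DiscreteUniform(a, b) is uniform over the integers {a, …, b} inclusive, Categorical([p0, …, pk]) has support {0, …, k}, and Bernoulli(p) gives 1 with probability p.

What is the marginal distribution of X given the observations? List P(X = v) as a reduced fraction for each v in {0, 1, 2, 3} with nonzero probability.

P(X=2) = 85/166, P(X=3) = 81/166

Enumerate traces; 72 have nonzero weight after conditioning:
  (U=0, V=2, Y=0, W=0, Z=2, X=3) weight 1/192
  (U=0, V=2, Y=0, W=0, Z=3, X=3) weight 1/192
  (U=0, V=2, Y=0, W=0, Z=4, X=3) weight 1/192
  (U=0, V=2, Y=0, W=1, Z=2, X=3) weight 1/1584
  (U=0, V=2, Y=0, W=1, Z=3, X=3) weight 1/1584
  (U=0, V=2, Y=0, W=1, Z=4, X=3) weight 1/1584
  (U=0, V=2, Y=0, W=2, Z=2, X=3) weight 1/144
  (U=0, V=2, Y=0, W=2, Z=3, X=3) weight 1/144
  (U=0, V=3, Y=0, W=0, Z=2, X=2) weight 1/256
  … 63 more
Group by X:
  weight(X=2) = 85/1056
  weight(X=3) = 27/352
Total weight = 85/1056 + 27/352 = 83/528
P(X=2 | obs) = 85/1056 / 83/528 = 85/166
P(X=3 | obs) = 27/352 / 83/528 = 81/166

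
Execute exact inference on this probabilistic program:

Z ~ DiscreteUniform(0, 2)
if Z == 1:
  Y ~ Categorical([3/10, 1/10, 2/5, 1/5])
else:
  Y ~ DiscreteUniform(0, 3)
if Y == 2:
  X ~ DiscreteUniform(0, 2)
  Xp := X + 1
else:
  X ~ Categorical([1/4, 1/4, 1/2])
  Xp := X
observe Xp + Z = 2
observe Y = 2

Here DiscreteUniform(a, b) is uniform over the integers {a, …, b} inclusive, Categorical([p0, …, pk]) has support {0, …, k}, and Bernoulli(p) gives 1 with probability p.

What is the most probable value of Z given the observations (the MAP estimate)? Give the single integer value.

Enumerate traces; 2 have nonzero weight after conditioning:
  (Z=0, Y=2, X=1) weight 1/36
  (Z=1, Y=2, X=0) weight 2/45
Group by Z:
  weight(Z=0) = 1/36
  weight(Z=1) = 2/45
Total weight = 1/36 + 2/45 = 13/180
P(Z=0 | obs) = 1/36 / 13/180 = 5/13
P(Z=1 | obs) = 2/45 / 13/180 = 8/13
argmax = 1

argmax_v P(Z = v | obs) = 1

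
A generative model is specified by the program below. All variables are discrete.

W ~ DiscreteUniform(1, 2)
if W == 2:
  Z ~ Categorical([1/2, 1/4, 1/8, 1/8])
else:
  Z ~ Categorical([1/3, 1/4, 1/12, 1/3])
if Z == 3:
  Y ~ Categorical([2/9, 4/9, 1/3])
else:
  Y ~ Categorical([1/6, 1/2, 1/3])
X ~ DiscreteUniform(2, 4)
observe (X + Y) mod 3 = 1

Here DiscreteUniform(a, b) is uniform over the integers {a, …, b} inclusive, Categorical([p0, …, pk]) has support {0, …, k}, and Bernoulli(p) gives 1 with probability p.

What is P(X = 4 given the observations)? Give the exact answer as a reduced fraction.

P(X = 4 | obs) = 155/864

Enumerate traces; 24 have nonzero weight after conditioning:
  (W=1, Z=0, Y=0, X=4) weight 1/108
  (W=1, Z=0, Y=1, X=3) weight 1/36
  (W=1, Z=0, Y=2, X=2) weight 1/54
  (W=1, Z=1, Y=0, X=4) weight 1/144
  (W=1, Z=1, Y=1, X=3) weight 1/48
  (W=1, Z=1, Y=2, X=2) weight 1/72
  (W=1, Z=2, Y=0, X=4) weight 1/432
  (W=1, Z=2, Y=1, X=3) weight 1/144
  … 16 more
Group by X:
  weight(X=2) = 1/9
  weight(X=3) = 421/2592
  weight(X=4) = 155/2592
Total weight = 1/9 + 421/2592 + 155/2592 = 1/3
P(X=2 | obs) = 1/9 / 1/3 = 1/3
P(X=3 | obs) = 421/2592 / 1/3 = 421/864
P(X=4 | obs) = 155/2592 / 1/3 = 155/864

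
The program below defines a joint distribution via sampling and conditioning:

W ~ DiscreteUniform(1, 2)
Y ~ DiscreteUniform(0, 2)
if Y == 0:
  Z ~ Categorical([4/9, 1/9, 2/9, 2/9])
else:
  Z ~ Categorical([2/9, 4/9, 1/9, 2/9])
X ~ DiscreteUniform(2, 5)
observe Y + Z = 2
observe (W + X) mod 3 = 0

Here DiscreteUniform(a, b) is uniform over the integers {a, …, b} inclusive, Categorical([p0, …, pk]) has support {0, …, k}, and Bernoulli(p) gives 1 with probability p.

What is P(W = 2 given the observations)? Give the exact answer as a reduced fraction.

Enumerate traces; 9 have nonzero weight after conditioning:
  (W=1, Y=0, Z=2, X=2) weight 1/108
  (W=1, Y=0, Z=2, X=5) weight 1/108
  (W=1, Y=1, Z=1, X=2) weight 1/54
  (W=1, Y=1, Z=1, X=5) weight 1/54
  (W=1, Y=2, Z=0, X=2) weight 1/108
  (W=1, Y=2, Z=0, X=5) weight 1/108
  (W=2, Y=0, Z=2, X=4) weight 1/108
  (W=2, Y=1, Z=1, X=4) weight 1/54
  … 1 more
Group by W:
  weight(W=1) = 2/27
  weight(W=2) = 1/27
Total weight = 2/27 + 1/27 = 1/9
P(W=1 | obs) = 2/27 / 1/9 = 2/3
P(W=2 | obs) = 1/27 / 1/9 = 1/3

P(W = 2 | obs) = 1/3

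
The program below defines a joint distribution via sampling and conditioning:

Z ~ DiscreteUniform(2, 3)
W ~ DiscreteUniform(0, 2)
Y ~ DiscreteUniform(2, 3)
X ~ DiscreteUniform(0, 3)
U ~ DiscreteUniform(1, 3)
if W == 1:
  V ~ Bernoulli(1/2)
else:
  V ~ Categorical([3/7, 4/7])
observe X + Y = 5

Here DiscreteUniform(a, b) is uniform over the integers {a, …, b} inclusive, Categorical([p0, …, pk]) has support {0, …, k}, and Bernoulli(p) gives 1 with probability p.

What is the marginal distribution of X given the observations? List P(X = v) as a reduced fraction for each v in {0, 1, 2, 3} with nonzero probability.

P(X=2) = 1/2, P(X=3) = 1/2

Enumerate traces; 72 have nonzero weight after conditioning:
  (Z=2, W=0, Y=2, X=3, U=1, V=0) weight 1/336
  (Z=2, W=0, Y=2, X=3, U=1, V=1) weight 1/252
  (Z=2, W=0, Y=2, X=3, U=2, V=0) weight 1/336
  (Z=2, W=0, Y=2, X=3, U=2, V=1) weight 1/252
  (Z=2, W=0, Y=2, X=3, U=3, V=0) weight 1/336
  (Z=2, W=0, Y=2, X=3, U=3, V=1) weight 1/252
  (Z=2, W=0, Y=3, X=2, U=1, V=0) weight 1/336
  (Z=2, W=0, Y=3, X=2, U=1, V=1) weight 1/252
  … 64 more
Group by X:
  weight(X=2) = 1/8
  weight(X=3) = 1/8
Total weight = 1/8 + 1/8 = 1/4
P(X=2 | obs) = 1/8 / 1/4 = 1/2
P(X=3 | obs) = 1/8 / 1/4 = 1/2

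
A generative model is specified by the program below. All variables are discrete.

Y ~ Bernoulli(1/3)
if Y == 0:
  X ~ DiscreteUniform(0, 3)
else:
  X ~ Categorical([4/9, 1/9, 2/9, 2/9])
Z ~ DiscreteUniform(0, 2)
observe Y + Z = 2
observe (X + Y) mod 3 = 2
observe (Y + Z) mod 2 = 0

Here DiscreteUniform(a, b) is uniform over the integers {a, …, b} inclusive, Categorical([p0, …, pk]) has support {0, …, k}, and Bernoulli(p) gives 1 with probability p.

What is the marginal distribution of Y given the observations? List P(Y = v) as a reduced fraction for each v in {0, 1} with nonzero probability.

Enumerate traces; 2 have nonzero weight after conditioning:
  (Y=0, X=2, Z=2) weight 1/18
  (Y=1, X=1, Z=1) weight 1/81
Group by Y:
  weight(Y=0) = 1/18
  weight(Y=1) = 1/81
Total weight = 1/18 + 1/81 = 11/162
P(Y=0 | obs) = 1/18 / 11/162 = 9/11
P(Y=1 | obs) = 1/81 / 11/162 = 2/11

P(Y=0) = 9/11, P(Y=1) = 2/11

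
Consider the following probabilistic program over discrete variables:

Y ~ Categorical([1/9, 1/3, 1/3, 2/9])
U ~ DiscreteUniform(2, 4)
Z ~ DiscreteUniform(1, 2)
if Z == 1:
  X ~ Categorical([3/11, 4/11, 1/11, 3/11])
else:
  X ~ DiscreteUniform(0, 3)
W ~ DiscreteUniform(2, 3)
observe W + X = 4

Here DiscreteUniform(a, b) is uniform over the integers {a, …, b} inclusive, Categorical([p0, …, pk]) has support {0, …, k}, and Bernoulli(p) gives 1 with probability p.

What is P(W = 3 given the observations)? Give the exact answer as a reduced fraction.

Enumerate traces; 48 have nonzero weight after conditioning:
  (Y=0, U=2, Z=1, X=1, W=3) weight 1/297
  (Y=0, U=2, Z=1, X=2, W=2) weight 1/1188
  (Y=0, U=2, Z=2, X=1, W=3) weight 1/432
  (Y=0, U=2, Z=2, X=2, W=2) weight 1/432
  (Y=0, U=3, Z=1, X=1, W=3) weight 1/297
  (Y=0, U=3, Z=1, X=2, W=2) weight 1/1188
  (Y=0, U=3, Z=2, X=1, W=3) weight 1/432
  (Y=0, U=3, Z=2, X=2, W=2) weight 1/432
  … 40 more
Group by W:
  weight(W=2) = 15/176
  weight(W=3) = 27/176
Total weight = 15/176 + 27/176 = 21/88
P(W=2 | obs) = 15/176 / 21/88 = 5/14
P(W=3 | obs) = 27/176 / 21/88 = 9/14

P(W = 3 | obs) = 9/14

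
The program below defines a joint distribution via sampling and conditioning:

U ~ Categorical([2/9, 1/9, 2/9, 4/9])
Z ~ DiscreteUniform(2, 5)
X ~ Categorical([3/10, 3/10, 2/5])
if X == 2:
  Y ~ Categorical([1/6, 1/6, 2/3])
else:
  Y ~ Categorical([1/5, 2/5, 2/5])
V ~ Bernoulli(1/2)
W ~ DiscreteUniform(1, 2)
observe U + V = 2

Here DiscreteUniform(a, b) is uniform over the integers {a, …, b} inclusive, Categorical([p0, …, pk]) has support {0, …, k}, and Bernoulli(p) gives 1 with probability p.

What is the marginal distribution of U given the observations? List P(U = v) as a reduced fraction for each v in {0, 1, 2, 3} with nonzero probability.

Enumerate traces; 144 have nonzero weight after conditioning:
  (U=1, Z=2, X=0, Y=0, V=1, W=1) weight 1/2400
  (U=1, Z=2, X=0, Y=0, V=1, W=2) weight 1/2400
  (U=1, Z=2, X=0, Y=1, V=1, W=1) weight 1/1200
  (U=1, Z=2, X=0, Y=1, V=1, W=2) weight 1/1200
  (U=1, Z=2, X=0, Y=2, V=1, W=1) weight 1/1200
  (U=1, Z=2, X=0, Y=2, V=1, W=2) weight 1/1200
  (U=1, Z=2, X=1, Y=0, V=1, W=1) weight 1/2400
  (U=1, Z=2, X=1, Y=0, V=1, W=2) weight 1/2400
  (U=2, Z=2, X=0, Y=0, V=0, W=1) weight 1/1200
  … 135 more
Group by U:
  weight(U=1) = 1/18
  weight(U=2) = 1/9
Total weight = 1/18 + 1/9 = 1/6
P(U=1 | obs) = 1/18 / 1/6 = 1/3
P(U=2 | obs) = 1/9 / 1/6 = 2/3

P(U=1) = 1/3, P(U=2) = 2/3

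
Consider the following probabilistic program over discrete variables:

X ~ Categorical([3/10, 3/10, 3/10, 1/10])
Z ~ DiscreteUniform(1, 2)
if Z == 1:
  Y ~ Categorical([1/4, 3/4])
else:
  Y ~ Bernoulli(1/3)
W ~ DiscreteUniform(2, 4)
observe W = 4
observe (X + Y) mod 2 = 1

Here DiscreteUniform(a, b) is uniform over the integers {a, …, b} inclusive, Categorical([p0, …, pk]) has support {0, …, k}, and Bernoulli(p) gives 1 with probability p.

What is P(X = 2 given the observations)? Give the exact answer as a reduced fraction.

P(X = 2 | obs) = 39/122

Enumerate traces; 8 have nonzero weight after conditioning:
  (X=0, Z=1, Y=1, W=4) weight 3/80
  (X=0, Z=2, Y=1, W=4) weight 1/60
  (X=1, Z=1, Y=0, W=4) weight 1/80
  (X=1, Z=2, Y=0, W=4) weight 1/30
  (X=2, Z=1, Y=1, W=4) weight 3/80
  (X=2, Z=2, Y=1, W=4) weight 1/60
  (X=3, Z=1, Y=0, W=4) weight 1/240
  (X=3, Z=2, Y=0, W=4) weight 1/90
Group by X:
  weight(X=0) = 13/240
  weight(X=1) = 11/240
  weight(X=2) = 13/240
  weight(X=3) = 11/720
Total weight = 13/240 + 11/240 + 13/240 + 11/720 = 61/360
P(X=0 | obs) = 13/240 / 61/360 = 39/122
P(X=1 | obs) = 11/240 / 61/360 = 33/122
P(X=2 | obs) = 13/240 / 61/360 = 39/122
P(X=3 | obs) = 11/720 / 61/360 = 11/122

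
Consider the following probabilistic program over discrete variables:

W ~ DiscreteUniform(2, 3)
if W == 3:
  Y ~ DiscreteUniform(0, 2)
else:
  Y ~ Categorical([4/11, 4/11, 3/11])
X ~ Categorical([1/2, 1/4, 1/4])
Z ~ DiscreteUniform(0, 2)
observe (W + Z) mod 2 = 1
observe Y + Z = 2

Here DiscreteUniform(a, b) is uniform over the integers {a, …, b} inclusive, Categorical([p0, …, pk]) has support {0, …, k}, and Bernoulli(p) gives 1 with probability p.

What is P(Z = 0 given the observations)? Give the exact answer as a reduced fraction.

P(Z = 0 | obs) = 11/34

Enumerate traces; 9 have nonzero weight after conditioning:
  (W=2, Y=1, X=0, Z=1) weight 1/33
  (W=2, Y=1, X=1, Z=1) weight 1/66
  (W=2, Y=1, X=2, Z=1) weight 1/66
  (W=3, Y=0, X=0, Z=2) weight 1/36
  (W=3, Y=0, X=1, Z=2) weight 1/72
  (W=3, Y=0, X=2, Z=2) weight 1/72
  (W=3, Y=2, X=0, Z=0) weight 1/36
  (W=3, Y=2, X=1, Z=0) weight 1/72
  … 1 more
Group by Z:
  weight(Z=0) = 1/18
  weight(Z=1) = 2/33
  weight(Z=2) = 1/18
Total weight = 1/18 + 2/33 + 1/18 = 17/99
P(Z=0 | obs) = 1/18 / 17/99 = 11/34
P(Z=1 | obs) = 2/33 / 17/99 = 6/17
P(Z=2 | obs) = 1/18 / 17/99 = 11/34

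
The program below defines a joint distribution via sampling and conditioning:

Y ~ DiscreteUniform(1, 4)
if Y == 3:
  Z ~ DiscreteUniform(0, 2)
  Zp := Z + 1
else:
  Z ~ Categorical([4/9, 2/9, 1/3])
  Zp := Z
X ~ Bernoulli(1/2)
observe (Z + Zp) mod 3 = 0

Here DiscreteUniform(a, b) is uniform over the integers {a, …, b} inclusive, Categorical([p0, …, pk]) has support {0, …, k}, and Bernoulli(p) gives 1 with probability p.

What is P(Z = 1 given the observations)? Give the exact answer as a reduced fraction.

P(Z = 1 | obs) = 1/5

Enumerate traces; 8 have nonzero weight after conditioning:
  (Y=1, Z=0, X=0) weight 1/18
  (Y=1, Z=0, X=1) weight 1/18
  (Y=2, Z=0, X=0) weight 1/18
  (Y=2, Z=0, X=1) weight 1/18
  (Y=3, Z=1, X=0) weight 1/24
  (Y=3, Z=1, X=1) weight 1/24
  (Y=4, Z=0, X=0) weight 1/18
  (Y=4, Z=0, X=1) weight 1/18
Group by Z:
  weight(Z=0) = 1/3
  weight(Z=1) = 1/12
Total weight = 1/3 + 1/12 = 5/12
P(Z=0 | obs) = 1/3 / 5/12 = 4/5
P(Z=1 | obs) = 1/12 / 5/12 = 1/5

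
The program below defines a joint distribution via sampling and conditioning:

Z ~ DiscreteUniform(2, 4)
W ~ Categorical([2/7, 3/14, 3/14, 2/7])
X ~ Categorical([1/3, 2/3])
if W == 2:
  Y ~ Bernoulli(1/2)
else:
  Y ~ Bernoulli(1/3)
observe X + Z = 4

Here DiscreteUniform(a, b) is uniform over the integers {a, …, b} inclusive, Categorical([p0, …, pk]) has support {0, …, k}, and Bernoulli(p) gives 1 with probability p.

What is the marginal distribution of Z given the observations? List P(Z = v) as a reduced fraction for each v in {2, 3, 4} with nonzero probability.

Enumerate traces; 16 have nonzero weight after conditioning:
  (Z=3, W=0, X=1, Y=0) weight 8/189
  (Z=3, W=0, X=1, Y=1) weight 4/189
  (Z=3, W=1, X=1, Y=0) weight 2/63
  (Z=3, W=1, X=1, Y=1) weight 1/63
  (Z=3, W=2, X=1, Y=0) weight 1/42
  (Z=3, W=2, X=1, Y=1) weight 1/42
  (Z=3, W=3, X=1, Y=0) weight 8/189
  (Z=3, W=3, X=1, Y=1) weight 4/189
  (Z=4, W=0, X=0, Y=0) weight 4/189
  … 7 more
Group by Z:
  weight(Z=3) = 2/9
  weight(Z=4) = 1/9
Total weight = 2/9 + 1/9 = 1/3
P(Z=3 | obs) = 2/9 / 1/3 = 2/3
P(Z=4 | obs) = 1/9 / 1/3 = 1/3

P(Z=3) = 2/3, P(Z=4) = 1/3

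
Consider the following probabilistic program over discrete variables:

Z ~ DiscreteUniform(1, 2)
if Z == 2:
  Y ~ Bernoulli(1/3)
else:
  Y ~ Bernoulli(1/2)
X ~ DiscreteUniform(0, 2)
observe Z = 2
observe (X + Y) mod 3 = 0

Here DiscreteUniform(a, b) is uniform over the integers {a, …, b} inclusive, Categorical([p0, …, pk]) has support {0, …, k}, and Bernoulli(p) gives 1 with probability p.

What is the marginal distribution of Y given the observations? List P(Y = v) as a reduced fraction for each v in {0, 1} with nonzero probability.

Enumerate traces; 2 have nonzero weight after conditioning:
  (Z=2, Y=0, X=0) weight 1/9
  (Z=2, Y=1, X=2) weight 1/18
Group by Y:
  weight(Y=0) = 1/9
  weight(Y=1) = 1/18
Total weight = 1/9 + 1/18 = 1/6
P(Y=0 | obs) = 1/9 / 1/6 = 2/3
P(Y=1 | obs) = 1/18 / 1/6 = 1/3

P(Y=0) = 2/3, P(Y=1) = 1/3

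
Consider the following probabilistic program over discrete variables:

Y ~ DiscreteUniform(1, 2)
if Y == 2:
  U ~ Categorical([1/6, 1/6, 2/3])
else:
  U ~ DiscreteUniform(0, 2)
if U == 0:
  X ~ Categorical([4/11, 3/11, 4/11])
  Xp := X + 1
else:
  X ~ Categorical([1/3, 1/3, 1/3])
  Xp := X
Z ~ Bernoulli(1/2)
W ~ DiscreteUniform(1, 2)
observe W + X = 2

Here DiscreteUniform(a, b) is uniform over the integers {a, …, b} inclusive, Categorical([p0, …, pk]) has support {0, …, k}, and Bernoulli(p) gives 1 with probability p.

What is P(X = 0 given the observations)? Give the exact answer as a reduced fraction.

P(X = 0 | obs) = 15/29

Enumerate traces; 24 have nonzero weight after conditioning:
  (Y=1, U=0, X=0, Z=0, W=2) weight 1/66
  (Y=1, U=0, X=0, Z=1, W=2) weight 1/66
  (Y=1, U=0, X=1, Z=0, W=1) weight 1/88
  (Y=1, U=0, X=1, Z=1, W=1) weight 1/88
  (Y=1, U=1, X=0, Z=0, W=2) weight 1/72
  (Y=1, U=1, X=0, Z=1, W=2) weight 1/72
  (Y=1, U=1, X=1, Z=0, W=1) weight 1/72
  (Y=1, U=1, X=1, Z=1, W=1) weight 1/72
  … 16 more
Group by X:
  weight(X=0) = 15/88
  weight(X=1) = 7/44
Total weight = 15/88 + 7/44 = 29/88
P(X=0 | obs) = 15/88 / 29/88 = 15/29
P(X=1 | obs) = 7/44 / 29/88 = 14/29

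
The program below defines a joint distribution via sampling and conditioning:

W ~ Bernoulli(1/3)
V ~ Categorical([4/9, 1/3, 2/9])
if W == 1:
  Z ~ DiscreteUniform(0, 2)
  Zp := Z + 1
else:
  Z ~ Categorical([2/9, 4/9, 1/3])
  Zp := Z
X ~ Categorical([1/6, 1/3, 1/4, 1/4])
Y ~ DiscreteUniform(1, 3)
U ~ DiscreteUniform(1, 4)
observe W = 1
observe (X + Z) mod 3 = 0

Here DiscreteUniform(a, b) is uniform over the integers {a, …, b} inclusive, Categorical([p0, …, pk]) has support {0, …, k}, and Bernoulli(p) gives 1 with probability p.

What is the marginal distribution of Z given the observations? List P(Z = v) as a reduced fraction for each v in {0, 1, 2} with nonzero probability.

Enumerate traces; 144 have nonzero weight after conditioning:
  (W=1, V=0, Z=0, X=0, Y=1, U=1) weight 1/1458
  (W=1, V=0, Z=0, X=0, Y=1, U=2) weight 1/1458
  (W=1, V=0, Z=0, X=0, Y=1, U=3) weight 1/1458
  (W=1, V=0, Z=0, X=0, Y=1, U=4) weight 1/1458
  (W=1, V=0, Z=0, X=0, Y=2, U=1) weight 1/1458
  (W=1, V=0, Z=0, X=0, Y=2, U=2) weight 1/1458
  (W=1, V=0, Z=0, X=0, Y=2, U=3) weight 1/1458
  (W=1, V=0, Z=0, X=0, Y=2, U=4) weight 1/1458
  (W=1, V=0, Z=1, X=2, Y=1, U=1) weight 1/972
  (W=1, V=0, Z=2, X=1, Y=1, U=1) weight 1/729
  … 134 more
Group by Z:
  weight(Z=0) = 5/108
  weight(Z=1) = 1/36
  weight(Z=2) = 1/27
Total weight = 5/108 + 1/36 + 1/27 = 1/9
P(Z=0 | obs) = 5/108 / 1/9 = 5/12
P(Z=1 | obs) = 1/36 / 1/9 = 1/4
P(Z=2 | obs) = 1/27 / 1/9 = 1/3

P(Z=0) = 5/12, P(Z=1) = 1/4, P(Z=2) = 1/3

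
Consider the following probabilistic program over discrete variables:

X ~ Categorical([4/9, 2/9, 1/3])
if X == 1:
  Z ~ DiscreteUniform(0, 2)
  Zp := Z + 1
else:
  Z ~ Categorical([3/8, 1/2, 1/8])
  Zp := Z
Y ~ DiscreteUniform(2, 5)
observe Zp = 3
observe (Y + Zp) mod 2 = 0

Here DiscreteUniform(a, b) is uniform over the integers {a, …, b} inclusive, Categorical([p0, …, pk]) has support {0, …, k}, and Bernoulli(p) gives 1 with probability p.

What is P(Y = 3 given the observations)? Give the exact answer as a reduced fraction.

Enumerate traces; 2 have nonzero weight after conditioning:
  (X=1, Z=2, Y=3) weight 1/54
  (X=1, Z=2, Y=5) weight 1/54
Group by Y:
  weight(Y=3) = 1/54
  weight(Y=5) = 1/54
Total weight = 1/54 + 1/54 = 1/27
P(Y=3 | obs) = 1/54 / 1/27 = 1/2
P(Y=5 | obs) = 1/54 / 1/27 = 1/2

P(Y = 3 | obs) = 1/2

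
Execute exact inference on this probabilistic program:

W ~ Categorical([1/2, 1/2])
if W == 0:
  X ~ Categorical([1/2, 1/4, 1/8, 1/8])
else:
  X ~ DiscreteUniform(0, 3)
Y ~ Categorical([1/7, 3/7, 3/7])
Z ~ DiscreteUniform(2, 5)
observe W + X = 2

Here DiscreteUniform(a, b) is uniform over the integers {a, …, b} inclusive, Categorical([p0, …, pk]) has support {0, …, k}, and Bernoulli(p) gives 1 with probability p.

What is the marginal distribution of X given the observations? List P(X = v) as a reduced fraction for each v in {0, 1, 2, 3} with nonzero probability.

P(X=1) = 2/3, P(X=2) = 1/3

Enumerate traces; 24 have nonzero weight after conditioning:
  (W=0, X=2, Y=0, Z=2) weight 1/448
  (W=0, X=2, Y=0, Z=3) weight 1/448
  (W=0, X=2, Y=0, Z=4) weight 1/448
  (W=0, X=2, Y=0, Z=5) weight 1/448
  (W=0, X=2, Y=1, Z=2) weight 3/448
  (W=0, X=2, Y=1, Z=3) weight 3/448
  (W=0, X=2, Y=1, Z=4) weight 3/448
  (W=0, X=2, Y=1, Z=5) weight 3/448
  (W=1, X=1, Y=0, Z=2) weight 1/224
  … 15 more
Group by X:
  weight(X=1) = 1/8
  weight(X=2) = 1/16
Total weight = 1/8 + 1/16 = 3/16
P(X=1 | obs) = 1/8 / 3/16 = 2/3
P(X=2 | obs) = 1/16 / 3/16 = 1/3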